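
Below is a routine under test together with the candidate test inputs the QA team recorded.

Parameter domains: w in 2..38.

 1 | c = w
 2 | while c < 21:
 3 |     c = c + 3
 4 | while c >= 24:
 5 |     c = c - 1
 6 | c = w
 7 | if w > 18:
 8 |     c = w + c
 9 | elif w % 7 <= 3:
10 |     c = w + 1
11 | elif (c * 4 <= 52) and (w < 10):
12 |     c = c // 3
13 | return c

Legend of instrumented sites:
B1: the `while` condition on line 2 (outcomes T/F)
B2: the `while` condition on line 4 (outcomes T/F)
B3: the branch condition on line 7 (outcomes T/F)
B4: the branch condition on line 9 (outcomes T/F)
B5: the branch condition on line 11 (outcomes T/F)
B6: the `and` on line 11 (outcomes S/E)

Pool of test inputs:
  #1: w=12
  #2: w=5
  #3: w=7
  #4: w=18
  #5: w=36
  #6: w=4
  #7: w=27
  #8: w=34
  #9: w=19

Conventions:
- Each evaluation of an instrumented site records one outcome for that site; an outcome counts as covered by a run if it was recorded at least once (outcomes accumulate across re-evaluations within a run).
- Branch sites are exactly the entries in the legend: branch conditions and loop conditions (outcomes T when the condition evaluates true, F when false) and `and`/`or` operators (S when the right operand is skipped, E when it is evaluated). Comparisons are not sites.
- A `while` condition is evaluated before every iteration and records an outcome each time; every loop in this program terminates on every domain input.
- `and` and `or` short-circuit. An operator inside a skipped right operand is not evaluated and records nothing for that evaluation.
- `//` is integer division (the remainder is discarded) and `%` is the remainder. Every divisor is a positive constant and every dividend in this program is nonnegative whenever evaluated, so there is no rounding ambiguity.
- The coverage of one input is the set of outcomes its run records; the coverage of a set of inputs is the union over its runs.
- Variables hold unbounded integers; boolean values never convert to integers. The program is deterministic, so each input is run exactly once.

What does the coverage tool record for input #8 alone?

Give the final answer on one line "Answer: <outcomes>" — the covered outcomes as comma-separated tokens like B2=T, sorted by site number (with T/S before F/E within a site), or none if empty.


Event log for input #8 (w=34):
  B1->F, B2->T, B2->T, B2->T, B2->T, B2->T, B2->T, B2->T, B2->T, B2->T
  B2->T, B2->T, B2->F, B3->T
as a set, this run covers: B1=F, B2=T, B2=F, B3=T
Answer: B1=F, B2=T, B2=F, B3=T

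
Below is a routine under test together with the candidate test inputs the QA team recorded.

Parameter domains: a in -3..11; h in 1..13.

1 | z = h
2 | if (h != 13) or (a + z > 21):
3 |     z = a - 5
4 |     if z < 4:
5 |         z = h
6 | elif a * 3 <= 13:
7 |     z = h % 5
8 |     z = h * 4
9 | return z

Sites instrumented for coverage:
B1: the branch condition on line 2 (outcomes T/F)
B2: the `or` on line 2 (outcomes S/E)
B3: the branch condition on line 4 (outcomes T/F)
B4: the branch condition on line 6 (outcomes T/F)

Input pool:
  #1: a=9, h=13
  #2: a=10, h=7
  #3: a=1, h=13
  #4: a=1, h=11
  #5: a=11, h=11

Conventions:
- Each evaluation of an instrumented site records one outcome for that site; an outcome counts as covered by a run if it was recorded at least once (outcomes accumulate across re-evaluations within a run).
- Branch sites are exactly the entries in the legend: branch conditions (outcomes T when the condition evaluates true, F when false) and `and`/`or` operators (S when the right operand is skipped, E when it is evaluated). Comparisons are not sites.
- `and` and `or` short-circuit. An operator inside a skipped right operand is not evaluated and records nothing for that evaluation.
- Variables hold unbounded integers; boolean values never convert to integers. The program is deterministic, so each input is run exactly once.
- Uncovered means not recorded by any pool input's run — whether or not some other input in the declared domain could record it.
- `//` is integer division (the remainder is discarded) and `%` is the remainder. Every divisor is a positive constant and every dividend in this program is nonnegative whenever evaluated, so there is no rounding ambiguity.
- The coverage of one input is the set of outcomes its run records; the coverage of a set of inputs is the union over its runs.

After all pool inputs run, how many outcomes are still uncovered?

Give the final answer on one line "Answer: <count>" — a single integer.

run #1 (a=9, h=13) records B1=T, B2=E, B3=F
run #2 (a=10, h=7) records B1=T, B2=S, B3=F
run #3 (a=1, h=13) records B1=F, B2=E, B4=T
run #4 (a=1, h=11) records B1=T, B2=S, B3=T
run #5 (a=11, h=11) records B1=T, B2=S, B3=F
union over the pool: B1=T, B1=F, B2=S, B2=E, B3=T, B3=F, B4=T
uncovered (1 of 8): B4=F

Answer: 1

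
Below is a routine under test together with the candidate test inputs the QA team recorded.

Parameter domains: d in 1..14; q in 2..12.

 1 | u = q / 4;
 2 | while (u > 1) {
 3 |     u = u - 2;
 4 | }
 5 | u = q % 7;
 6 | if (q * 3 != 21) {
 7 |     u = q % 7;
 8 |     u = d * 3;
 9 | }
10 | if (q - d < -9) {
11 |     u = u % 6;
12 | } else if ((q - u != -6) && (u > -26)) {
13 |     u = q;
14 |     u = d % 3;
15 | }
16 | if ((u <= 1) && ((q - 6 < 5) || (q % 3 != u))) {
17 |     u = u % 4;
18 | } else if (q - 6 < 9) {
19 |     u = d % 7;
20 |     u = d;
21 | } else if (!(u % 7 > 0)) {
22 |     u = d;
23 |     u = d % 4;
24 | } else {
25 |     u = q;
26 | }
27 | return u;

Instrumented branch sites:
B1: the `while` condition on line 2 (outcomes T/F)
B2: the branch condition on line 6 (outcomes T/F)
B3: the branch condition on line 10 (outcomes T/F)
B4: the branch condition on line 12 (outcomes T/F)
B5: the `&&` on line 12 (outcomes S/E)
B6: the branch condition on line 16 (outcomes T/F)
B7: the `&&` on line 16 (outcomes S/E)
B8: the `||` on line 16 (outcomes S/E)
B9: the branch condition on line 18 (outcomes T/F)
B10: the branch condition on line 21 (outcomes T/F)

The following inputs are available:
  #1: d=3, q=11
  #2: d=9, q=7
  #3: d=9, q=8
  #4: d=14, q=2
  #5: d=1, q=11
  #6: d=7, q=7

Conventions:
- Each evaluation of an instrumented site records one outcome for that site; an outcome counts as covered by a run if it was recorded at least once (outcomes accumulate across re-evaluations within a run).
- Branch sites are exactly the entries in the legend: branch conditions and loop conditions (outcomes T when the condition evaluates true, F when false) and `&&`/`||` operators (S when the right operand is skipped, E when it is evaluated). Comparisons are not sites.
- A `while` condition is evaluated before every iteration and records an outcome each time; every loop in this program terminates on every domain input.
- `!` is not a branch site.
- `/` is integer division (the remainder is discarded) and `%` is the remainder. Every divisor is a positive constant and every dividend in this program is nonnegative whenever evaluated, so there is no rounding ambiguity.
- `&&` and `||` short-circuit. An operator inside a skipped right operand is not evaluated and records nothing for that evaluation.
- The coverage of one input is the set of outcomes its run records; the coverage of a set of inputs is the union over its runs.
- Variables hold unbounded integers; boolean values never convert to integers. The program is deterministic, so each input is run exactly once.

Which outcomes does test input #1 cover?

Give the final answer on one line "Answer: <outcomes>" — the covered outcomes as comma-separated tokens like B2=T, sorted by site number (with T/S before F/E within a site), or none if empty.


Tracing the run of input #1 (d=3, q=11):
  B1->T, B1->F, B2->T, B3->F, B5->E, B4->T, B7->E, B8->E, B6->T
collecting distinct outcomes: B1=T, B1=F, B2=T, B3=F, B4=T, B5=E, B6=T, B7=E, B8=E
Answer: B1=T, B1=F, B2=T, B3=F, B4=T, B5=E, B6=T, B7=E, B8=E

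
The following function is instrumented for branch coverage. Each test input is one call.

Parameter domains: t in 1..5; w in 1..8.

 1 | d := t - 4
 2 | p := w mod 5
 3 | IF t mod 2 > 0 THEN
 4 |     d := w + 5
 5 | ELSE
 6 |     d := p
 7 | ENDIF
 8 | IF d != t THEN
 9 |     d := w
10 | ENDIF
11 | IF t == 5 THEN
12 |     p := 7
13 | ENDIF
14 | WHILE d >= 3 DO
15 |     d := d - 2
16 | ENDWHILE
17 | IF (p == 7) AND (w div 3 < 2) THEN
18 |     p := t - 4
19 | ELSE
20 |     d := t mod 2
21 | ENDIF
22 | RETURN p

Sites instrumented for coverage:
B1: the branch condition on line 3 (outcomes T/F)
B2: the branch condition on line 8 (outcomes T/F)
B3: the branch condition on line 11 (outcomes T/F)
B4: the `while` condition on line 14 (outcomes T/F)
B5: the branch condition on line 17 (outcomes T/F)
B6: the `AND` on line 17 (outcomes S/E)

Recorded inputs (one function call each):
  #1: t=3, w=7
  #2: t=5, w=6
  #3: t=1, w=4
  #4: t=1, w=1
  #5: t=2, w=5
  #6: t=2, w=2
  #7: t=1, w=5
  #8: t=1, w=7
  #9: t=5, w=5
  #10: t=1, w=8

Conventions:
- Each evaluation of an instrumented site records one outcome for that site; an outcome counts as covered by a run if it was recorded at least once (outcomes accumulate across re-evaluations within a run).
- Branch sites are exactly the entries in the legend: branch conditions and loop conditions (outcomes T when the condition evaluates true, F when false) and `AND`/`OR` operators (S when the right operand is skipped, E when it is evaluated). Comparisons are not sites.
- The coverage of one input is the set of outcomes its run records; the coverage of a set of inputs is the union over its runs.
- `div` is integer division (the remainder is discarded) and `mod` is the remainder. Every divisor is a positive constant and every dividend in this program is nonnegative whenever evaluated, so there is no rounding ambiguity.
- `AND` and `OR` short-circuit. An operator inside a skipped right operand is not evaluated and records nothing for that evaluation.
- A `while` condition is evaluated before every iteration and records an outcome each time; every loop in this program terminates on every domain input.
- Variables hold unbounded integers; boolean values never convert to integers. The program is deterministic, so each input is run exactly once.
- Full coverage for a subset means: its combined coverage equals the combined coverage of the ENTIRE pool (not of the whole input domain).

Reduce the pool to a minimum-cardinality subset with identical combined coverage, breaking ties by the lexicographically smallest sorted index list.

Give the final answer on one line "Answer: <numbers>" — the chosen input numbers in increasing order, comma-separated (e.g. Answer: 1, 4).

input #1, t=3, w=7: outcomes B1=T, B2=T, B3=F, B4=T, B4=F, B5=F, B6=S
input #2, t=5, w=6: outcomes B1=T, B2=T, B3=T, B4=T, B4=F, B5=F, B6=E
input #3, t=1, w=4: outcomes B1=T, B2=T, B3=F, B4=T, B4=F, B5=F, B6=S
input #4, t=1, w=1: outcomes B1=T, B2=T, B3=F, B4=F, B5=F, B6=S
input #5, t=2, w=5: outcomes B1=F, B2=T, B3=F, B4=T, B4=F, B5=F, B6=S
input #6, t=2, w=2: outcomes B1=F, B2=F, B3=F, B4=F, B5=F, B6=S
input #7, t=1, w=5: outcomes B1=T, B2=T, B3=F, B4=T, B4=F, B5=F, B6=S
input #8, t=1, w=7: outcomes B1=T, B2=T, B3=F, B4=T, B4=F, B5=F, B6=S
input #9, t=5, w=5: outcomes B1=T, B2=T, B3=T, B4=T, B4=F, B5=T, B6=E
input #10, t=1, w=8: outcomes B1=T, B2=T, B3=F, B4=T, B4=F, B5=F, B6=S
together the pool reaches 12 outcomes: B1=T, B1=F, B2=T, B2=F, B3=T, B3=F, B4=T, B4=F, B5=T, B5=F, B6=S, B6=E
checked all size-1 subsets: none covers 12 outcomes (max 7/12)
the canonical winner is {6, 9}: size 2, full 12-outcome coverage, earliest index list among size-2 covers

Answer: 6, 9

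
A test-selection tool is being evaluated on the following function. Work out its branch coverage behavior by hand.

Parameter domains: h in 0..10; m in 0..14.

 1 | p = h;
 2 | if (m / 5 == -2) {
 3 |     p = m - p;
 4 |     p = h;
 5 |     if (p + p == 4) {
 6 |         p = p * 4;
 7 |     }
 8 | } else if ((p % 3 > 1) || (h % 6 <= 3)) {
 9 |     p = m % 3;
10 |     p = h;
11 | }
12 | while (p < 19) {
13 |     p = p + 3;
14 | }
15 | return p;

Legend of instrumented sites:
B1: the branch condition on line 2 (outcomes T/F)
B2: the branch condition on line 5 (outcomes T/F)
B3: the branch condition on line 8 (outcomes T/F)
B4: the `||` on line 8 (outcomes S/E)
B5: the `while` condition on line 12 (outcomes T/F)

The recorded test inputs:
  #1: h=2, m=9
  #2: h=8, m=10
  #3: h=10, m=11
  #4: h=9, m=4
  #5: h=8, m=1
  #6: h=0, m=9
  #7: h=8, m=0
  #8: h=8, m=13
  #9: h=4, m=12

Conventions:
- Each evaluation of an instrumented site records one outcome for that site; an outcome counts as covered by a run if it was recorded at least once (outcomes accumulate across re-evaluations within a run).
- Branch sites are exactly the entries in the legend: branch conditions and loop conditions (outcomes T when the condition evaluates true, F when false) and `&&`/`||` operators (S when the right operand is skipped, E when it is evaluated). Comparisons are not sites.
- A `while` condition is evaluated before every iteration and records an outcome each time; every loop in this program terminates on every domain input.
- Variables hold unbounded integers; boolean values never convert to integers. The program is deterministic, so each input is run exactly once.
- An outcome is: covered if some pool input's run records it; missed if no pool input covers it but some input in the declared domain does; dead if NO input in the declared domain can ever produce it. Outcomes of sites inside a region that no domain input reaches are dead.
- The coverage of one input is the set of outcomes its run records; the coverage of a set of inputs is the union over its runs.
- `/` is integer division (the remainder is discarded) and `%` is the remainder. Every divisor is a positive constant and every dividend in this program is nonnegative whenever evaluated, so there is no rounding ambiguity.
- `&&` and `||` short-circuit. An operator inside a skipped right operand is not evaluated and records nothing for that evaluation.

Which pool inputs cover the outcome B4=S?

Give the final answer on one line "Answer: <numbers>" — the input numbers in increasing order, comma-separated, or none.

input #1 (h=2, m=9): records B4=S
input #2 (h=8, m=10): records B4=S
input #3 (h=10, m=11): does not record B4=S
input #4 (h=9, m=4): does not record B4=S
input #5 (h=8, m=1): records B4=S
input #6 (h=0, m=9): does not record B4=S
input #7 (h=8, m=0): records B4=S
input #8 (h=8, m=13): records B4=S
input #9 (h=4, m=12): does not record B4=S

Answer: 1, 2, 5, 7, 8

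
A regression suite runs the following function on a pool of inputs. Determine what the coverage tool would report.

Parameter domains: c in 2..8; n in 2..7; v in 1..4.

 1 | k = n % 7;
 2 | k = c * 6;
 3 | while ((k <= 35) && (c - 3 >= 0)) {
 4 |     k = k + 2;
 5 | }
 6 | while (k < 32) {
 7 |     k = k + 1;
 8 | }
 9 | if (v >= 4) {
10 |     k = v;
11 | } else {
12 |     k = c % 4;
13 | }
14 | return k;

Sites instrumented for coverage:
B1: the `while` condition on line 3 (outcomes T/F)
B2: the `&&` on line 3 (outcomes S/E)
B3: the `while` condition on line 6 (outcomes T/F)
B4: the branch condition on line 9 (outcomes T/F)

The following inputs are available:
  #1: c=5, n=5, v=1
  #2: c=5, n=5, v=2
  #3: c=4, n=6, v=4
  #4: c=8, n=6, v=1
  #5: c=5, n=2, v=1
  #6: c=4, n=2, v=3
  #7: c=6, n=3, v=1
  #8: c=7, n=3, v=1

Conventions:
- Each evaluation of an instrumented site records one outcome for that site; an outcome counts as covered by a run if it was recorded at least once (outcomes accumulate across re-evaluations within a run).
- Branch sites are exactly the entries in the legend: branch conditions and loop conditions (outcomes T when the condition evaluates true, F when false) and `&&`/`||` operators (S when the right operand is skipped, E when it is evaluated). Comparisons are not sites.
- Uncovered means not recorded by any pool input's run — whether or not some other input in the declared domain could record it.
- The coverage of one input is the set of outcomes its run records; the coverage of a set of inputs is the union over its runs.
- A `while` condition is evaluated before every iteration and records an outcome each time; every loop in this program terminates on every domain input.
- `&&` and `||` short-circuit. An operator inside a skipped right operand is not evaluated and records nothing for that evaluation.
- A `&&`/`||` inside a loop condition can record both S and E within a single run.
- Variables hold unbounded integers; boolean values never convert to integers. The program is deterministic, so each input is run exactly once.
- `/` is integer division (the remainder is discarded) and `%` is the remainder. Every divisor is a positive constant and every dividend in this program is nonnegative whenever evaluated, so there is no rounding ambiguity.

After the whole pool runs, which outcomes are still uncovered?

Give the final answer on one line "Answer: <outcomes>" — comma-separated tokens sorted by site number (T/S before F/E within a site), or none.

input #1, c=5, n=5, v=1: events B2->E, B1->T, B2->E, B1->T, B2->E, B1->T, B2->S, B1->F, B3->F, B4->F; outcomes B1=T, B1=F, B2=S, B2=E, B3=F, B4=F
input #2, c=5, n=5, v=2: events B2->E, B1->T, B2->E, B1->T, B2->E, B1->T, B2->S, B1->F, B3->F, B4->F; outcomes B1=T, B1=F, B2=S, B2=E, B3=F, B4=F
input #3, c=4, n=6, v=4: events B2->E, B1->T, B2->E, B1->T, B2->E, B1->T, B2->E, B1->T, B2->E, B1->T, B2->E, B1->T, B2->S, B1->F, ...; outcomes B1=T, B1=F, B2=S, B2=E, B3=F, B4=T
input #4, c=8, n=6, v=1: events B2->S, B1->F, B3->F, B4->F; outcomes B1=F, B2=S, B3=F, B4=F
input #5, c=5, n=2, v=1: events B2->E, B1->T, B2->E, B1->T, B2->E, B1->T, B2->S, B1->F, B3->F, B4->F; outcomes B1=T, B1=F, B2=S, B2=E, B3=F, B4=F
input #6, c=4, n=2, v=3: events B2->E, B1->T, B2->E, B1->T, B2->E, B1->T, B2->E, B1->T, B2->E, B1->T, B2->E, B1->T, B2->S, B1->F, ...; outcomes B1=T, B1=F, B2=S, B2=E, B3=F, B4=F
input #7, c=6, n=3, v=1: events B2->S, B1->F, B3->F, B4->F; outcomes B1=F, B2=S, B3=F, B4=F
input #8, c=7, n=3, v=1: events B2->S, B1->F, B3->F, B4->F; outcomes B1=F, B2=S, B3=F, B4=F
union over the pool: B1=T, B1=F, B2=S, B2=E, B3=F, B4=T, B4=F
uncovered (1 of 8): B3=T

Answer: B3=T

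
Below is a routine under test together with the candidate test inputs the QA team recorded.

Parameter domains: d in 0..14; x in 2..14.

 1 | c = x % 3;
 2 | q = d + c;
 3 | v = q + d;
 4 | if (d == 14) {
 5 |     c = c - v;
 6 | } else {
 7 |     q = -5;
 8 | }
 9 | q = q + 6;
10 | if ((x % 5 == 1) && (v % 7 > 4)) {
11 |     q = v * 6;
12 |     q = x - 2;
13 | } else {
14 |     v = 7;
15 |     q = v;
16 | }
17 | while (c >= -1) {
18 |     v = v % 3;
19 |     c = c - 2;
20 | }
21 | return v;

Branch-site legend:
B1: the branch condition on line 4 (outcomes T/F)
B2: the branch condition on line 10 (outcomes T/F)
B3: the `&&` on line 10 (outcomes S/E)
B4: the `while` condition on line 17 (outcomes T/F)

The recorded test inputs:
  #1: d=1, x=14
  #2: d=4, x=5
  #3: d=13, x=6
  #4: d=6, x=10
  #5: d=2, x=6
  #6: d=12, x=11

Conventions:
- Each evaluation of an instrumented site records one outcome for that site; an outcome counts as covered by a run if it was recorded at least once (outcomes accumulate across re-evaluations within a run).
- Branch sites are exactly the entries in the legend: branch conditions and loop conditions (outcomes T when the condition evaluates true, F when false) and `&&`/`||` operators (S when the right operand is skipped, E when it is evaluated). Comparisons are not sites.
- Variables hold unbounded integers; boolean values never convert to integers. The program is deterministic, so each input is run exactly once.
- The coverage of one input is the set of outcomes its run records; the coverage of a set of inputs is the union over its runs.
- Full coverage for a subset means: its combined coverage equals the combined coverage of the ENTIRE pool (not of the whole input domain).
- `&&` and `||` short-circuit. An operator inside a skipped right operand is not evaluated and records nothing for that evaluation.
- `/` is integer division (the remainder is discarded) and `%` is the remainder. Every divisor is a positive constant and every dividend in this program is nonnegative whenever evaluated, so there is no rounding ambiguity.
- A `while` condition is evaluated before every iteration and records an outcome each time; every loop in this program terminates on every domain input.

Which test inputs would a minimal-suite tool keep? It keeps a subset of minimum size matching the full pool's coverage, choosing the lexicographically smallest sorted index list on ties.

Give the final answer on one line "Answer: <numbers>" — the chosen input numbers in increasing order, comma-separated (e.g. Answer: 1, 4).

input #1 (d=1, x=14): covers B1=F, B2=F, B3=S, B4=T, B4=F
input #2 (d=4, x=5): covers B1=F, B2=F, B3=S, B4=T, B4=F
input #3 (d=13, x=6): covers B1=F, B2=T, B3=E, B4=T, B4=F
input #4 (d=6, x=10): covers B1=F, B2=F, B3=S, B4=T, B4=F
input #5 (d=2, x=6): covers B1=F, B2=F, B3=E, B4=T, B4=F
input #6 (d=12, x=11): covers B1=F, B2=T, B3=E, B4=T, B4=F
pool-wide coverage (7 outcomes): B1=F, B2=T, B2=F, B3=S, B3=E, B4=T, B4=F
every size-1 subset falls short of the 7 outcomes (best: 5/7)
inputs {1, 3} (size 2) cover everything; no size-2 subset with a lexicographically smaller index list covers all 7

Answer: 1, 3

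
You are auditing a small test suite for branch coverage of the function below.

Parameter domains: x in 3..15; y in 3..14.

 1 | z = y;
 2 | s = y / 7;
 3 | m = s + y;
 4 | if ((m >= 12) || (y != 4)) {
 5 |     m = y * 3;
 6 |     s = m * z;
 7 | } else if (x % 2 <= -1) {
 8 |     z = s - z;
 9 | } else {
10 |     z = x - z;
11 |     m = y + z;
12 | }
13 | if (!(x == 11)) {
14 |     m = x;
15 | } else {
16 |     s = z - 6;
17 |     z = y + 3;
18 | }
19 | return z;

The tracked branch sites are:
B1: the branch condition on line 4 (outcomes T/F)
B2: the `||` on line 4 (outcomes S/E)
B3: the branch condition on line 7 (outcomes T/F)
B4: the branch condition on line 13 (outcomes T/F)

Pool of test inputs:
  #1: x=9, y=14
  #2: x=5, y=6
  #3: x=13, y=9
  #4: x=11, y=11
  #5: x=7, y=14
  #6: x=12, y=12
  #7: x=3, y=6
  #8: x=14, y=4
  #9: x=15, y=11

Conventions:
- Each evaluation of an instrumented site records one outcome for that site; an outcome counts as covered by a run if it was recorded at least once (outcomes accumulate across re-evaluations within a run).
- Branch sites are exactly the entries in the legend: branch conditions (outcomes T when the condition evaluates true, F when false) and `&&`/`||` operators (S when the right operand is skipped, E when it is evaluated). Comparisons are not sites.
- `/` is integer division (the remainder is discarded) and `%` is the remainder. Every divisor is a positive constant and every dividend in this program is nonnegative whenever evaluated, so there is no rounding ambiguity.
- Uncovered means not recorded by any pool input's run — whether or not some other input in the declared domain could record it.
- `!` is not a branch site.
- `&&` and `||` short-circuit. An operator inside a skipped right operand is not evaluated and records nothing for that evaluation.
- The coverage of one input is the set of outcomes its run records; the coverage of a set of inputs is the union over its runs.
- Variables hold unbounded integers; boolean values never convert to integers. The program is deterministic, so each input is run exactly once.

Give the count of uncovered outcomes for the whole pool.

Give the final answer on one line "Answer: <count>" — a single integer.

input #1, x=9, y=14: events B2->S, B1->T, B4->T; outcomes B1=T, B2=S, B4=T
input #2, x=5, y=6: events B2->E, B1->T, B4->T; outcomes B1=T, B2=E, B4=T
input #3, x=13, y=9: events B2->E, B1->T, B4->T; outcomes B1=T, B2=E, B4=T
input #4, x=11, y=11: events B2->S, B1->T, B4->F; outcomes B1=T, B2=S, B4=F
input #5, x=7, y=14: events B2->S, B1->T, B4->T; outcomes B1=T, B2=S, B4=T
input #6, x=12, y=12: events B2->S, B1->T, B4->T; outcomes B1=T, B2=S, B4=T
input #7, x=3, y=6: events B2->E, B1->T, B4->T; outcomes B1=T, B2=E, B4=T
input #8, x=14, y=4: events B2->E, B1->F, B3->F, B4->T; outcomes B1=F, B2=E, B3=F, B4=T
input #9, x=15, y=11: events B2->S, B1->T, B4->T; outcomes B1=T, B2=S, B4=T
union over the pool: B1=T, B1=F, B2=S, B2=E, B3=F, B4=T, B4=F
uncovered (1 of 8): B3=T

Answer: 1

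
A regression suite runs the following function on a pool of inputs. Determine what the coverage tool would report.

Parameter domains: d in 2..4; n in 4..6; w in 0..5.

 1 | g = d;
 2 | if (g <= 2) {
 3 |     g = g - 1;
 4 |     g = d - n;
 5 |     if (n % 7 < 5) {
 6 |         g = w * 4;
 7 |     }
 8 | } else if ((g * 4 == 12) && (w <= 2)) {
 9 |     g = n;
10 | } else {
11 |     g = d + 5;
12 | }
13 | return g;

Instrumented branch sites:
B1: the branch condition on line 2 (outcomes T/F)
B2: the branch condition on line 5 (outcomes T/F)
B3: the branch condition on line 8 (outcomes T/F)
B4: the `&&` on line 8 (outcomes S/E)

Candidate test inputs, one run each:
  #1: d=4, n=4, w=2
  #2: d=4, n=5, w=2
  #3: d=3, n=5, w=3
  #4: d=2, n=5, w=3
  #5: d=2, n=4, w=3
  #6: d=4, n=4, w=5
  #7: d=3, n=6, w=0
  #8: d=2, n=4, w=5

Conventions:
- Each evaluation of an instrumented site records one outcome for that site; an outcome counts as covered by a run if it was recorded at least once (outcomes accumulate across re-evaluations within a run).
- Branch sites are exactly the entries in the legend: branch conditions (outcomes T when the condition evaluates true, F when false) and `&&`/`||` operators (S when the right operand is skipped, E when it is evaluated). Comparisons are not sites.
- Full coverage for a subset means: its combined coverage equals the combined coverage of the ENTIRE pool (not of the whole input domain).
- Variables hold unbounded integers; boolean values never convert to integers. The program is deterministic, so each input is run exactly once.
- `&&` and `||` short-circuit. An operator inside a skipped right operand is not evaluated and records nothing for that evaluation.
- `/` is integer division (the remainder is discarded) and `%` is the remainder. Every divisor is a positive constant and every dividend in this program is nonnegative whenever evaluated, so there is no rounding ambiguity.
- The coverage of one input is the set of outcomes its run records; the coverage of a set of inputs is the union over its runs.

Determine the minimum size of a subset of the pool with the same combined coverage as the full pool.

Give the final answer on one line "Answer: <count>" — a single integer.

run #1 (d=4, n=4, w=2) records B1=F, B3=F, B4=S
run #2 (d=4, n=5, w=2) records B1=F, B3=F, B4=S
run #3 (d=3, n=5, w=3) records B1=F, B3=F, B4=E
run #4 (d=2, n=5, w=3) records B1=T, B2=F
run #5 (d=2, n=4, w=3) records B1=T, B2=T
run #6 (d=4, n=4, w=5) records B1=F, B3=F, B4=S
run #7 (d=3, n=6, w=0) records B1=F, B3=T, B4=E
run #8 (d=2, n=4, w=5) records B1=T, B2=T
union over all inputs: B1=T, B1=F, B2=T, B2=F, B3=T, B3=F, B4=S, B4=E (8 outcomes)
every size-1 subset falls short of the 8 outcomes (best: 3/8)
every size-2 subset falls short of the 8 outcomes (best: 5/8)
every size-3 subset falls short of the 8 outcomes (best: 7/8)
inputs {1, 4, 5, 7} (size 4) cover everything; no size-4 subset with a lexicographically smaller index list covers all 8

Answer: 4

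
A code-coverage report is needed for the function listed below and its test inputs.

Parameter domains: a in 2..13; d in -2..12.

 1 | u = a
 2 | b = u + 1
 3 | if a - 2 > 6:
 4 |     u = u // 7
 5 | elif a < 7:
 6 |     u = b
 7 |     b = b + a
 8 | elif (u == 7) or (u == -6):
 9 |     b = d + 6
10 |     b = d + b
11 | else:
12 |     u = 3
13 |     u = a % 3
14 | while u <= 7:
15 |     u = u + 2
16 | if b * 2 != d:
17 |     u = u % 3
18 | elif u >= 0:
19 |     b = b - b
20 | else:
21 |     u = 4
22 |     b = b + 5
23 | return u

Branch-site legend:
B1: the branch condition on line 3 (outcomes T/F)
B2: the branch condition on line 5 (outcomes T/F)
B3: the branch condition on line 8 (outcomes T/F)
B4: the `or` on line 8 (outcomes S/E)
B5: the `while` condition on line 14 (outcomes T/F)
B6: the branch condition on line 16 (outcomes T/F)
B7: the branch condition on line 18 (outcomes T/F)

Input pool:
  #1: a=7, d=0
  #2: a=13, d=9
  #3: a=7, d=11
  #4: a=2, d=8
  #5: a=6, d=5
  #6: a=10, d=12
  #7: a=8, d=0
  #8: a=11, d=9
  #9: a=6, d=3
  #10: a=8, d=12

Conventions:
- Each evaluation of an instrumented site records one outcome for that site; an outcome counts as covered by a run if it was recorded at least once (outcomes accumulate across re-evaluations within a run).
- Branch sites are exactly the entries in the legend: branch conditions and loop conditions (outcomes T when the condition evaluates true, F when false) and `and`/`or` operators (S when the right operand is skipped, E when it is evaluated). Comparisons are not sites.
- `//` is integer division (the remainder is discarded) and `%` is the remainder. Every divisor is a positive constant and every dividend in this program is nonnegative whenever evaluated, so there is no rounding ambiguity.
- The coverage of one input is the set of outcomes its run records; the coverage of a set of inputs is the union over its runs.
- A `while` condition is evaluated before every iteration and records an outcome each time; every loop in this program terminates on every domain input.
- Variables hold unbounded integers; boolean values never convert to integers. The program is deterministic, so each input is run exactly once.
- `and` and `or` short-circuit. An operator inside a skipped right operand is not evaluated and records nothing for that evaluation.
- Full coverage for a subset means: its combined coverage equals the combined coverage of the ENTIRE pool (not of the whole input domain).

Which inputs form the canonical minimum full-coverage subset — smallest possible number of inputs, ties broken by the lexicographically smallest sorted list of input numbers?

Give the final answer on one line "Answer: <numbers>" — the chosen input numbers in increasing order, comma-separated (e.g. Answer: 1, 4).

test 1 (a=7, d=0) fires B1->F, B2->F, B4->S, B3->T, B5->T, B5->F, B6->T; hits B1=F, B2=F, B3=T, B4=S, B5=T, B5=F, B6=T
test 2 (a=13, d=9) fires B1->T, B5->T, B5->T, B5->T, B5->T, B5->F, B6->T; hits B1=T, B5=T, B5=F, B6=T
test 3 (a=7, d=11) fires B1->F, B2->F, B4->S, B3->T, B5->T, B5->F, B6->T; hits B1=F, B2=F, B3=T, B4=S, B5=T, B5=F, B6=T
test 4 (a=2, d=8) fires B1->F, B2->T, B5->T, B5->T, B5->T, B5->F, B6->T; hits B1=F, B2=T, B5=T, B5=F, B6=T
test 5 (a=6, d=5) fires B1->F, B2->T, B5->T, B5->F, B6->T; hits B1=F, B2=T, B5=T, B5=F, B6=T
test 6 (a=10, d=12) fires B1->T, B5->T, B5->T, B5->T, B5->T, B5->F, B6->T; hits B1=T, B5=T, B5=F, B6=T
test 7 (a=8, d=0) fires B1->F, B2->F, B4->E, B3->F, B5->T, B5->T, B5->T, B5->F, B6->T; hits B1=F, B2=F, B3=F, B4=E, B5=T, B5=F, B6=T
test 8 (a=11, d=9) fires B1->T, B5->T, B5->T, B5->T, B5->T, B5->F, B6->T; hits B1=T, B5=T, B5=F, B6=T
test 9 (a=6, d=3) fires B1->F, B2->T, B5->T, B5->F, B6->T; hits B1=F, B2=T, B5=T, B5=F, B6=T
test 10 (a=8, d=12) fires B1->F, B2->F, B4->E, B3->F, B5->T, B5->T, B5->T, B5->F, B6->T; hits B1=F, B2=F, B3=F, B4=E, B5=T, B5=F, B6=T
together the pool reaches 11 outcomes: B1=T, B1=F, B2=T, B2=F, B3=T, B3=F, B4=S, B4=E, B5=T, B5=F, B6=T
every size-1 subset falls short of the 11 outcomes (best: 7/11)
every size-2 subset falls short of the 11 outcomes (best: 9/11)
every size-3 subset falls short of the 11 outcomes (best: 10/11)
size 4: inputs {1, 2, 4, 7} cover all 11 outcomes, and no lexicographically smaller subset of this size does

Answer: 1, 2, 4, 7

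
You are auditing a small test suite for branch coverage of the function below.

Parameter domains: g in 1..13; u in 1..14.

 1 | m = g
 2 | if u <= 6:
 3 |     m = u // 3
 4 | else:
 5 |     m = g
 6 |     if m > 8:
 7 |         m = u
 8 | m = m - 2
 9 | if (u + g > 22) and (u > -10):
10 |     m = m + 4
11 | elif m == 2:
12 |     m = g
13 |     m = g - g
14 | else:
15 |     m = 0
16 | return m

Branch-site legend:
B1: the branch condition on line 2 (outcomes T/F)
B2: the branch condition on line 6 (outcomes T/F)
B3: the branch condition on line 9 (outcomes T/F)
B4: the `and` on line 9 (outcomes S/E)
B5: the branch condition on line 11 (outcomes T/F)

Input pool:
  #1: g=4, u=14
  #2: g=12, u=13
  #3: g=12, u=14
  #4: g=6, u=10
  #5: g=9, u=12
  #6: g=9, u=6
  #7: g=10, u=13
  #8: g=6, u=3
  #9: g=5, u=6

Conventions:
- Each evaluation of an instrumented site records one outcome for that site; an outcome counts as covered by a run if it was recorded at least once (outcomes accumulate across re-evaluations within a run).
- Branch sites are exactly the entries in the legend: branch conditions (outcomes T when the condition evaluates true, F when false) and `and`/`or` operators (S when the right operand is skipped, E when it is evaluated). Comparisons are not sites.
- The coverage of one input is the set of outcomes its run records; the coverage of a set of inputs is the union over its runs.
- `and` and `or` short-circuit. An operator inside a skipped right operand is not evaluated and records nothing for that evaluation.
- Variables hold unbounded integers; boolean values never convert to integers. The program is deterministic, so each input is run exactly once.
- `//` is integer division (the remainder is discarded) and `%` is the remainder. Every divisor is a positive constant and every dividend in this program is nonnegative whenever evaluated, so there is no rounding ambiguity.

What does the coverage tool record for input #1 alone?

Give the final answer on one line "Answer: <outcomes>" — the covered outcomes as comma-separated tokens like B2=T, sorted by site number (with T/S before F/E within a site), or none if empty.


Event log for input #1 (g=4, u=14):
  B1->F, B2->F, B4->S, B3->F, B5->T
distinct outcomes covered: B1=F, B2=F, B3=F, B4=S, B5=T
Answer: B1=F, B2=F, B3=F, B4=S, B5=T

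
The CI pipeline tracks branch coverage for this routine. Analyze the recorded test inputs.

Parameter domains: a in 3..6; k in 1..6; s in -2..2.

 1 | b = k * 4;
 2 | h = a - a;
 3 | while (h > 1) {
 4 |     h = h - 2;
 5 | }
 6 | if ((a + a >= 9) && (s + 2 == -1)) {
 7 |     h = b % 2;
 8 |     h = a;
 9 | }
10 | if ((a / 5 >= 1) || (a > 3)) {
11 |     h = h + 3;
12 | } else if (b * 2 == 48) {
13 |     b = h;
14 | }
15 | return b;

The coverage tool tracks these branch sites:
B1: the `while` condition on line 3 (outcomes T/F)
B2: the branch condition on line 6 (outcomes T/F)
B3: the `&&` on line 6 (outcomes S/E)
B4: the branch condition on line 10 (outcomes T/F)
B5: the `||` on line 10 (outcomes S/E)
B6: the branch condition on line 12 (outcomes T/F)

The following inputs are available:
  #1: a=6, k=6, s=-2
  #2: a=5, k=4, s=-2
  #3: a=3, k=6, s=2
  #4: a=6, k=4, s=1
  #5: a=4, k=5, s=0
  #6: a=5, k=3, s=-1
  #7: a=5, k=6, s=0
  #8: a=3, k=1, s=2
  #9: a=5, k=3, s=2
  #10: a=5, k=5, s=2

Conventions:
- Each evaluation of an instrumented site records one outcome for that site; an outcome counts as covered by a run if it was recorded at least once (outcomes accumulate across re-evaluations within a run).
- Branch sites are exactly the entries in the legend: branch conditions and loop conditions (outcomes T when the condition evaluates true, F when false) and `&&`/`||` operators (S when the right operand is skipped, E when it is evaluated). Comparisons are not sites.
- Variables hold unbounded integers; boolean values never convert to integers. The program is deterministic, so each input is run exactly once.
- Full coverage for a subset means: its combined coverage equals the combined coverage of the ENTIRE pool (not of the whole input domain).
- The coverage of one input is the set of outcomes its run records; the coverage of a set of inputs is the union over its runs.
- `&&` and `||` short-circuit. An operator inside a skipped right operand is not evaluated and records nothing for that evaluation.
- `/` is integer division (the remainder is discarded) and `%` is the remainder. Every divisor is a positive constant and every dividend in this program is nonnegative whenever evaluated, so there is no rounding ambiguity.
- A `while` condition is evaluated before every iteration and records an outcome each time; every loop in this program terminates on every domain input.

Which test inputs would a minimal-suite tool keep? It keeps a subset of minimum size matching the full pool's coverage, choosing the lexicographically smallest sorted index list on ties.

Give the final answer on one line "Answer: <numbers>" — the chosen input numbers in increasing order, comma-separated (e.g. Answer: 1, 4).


input #1, a=6, k=6, s=-2: outcomes B1=F, B2=F, B3=E, B4=T, B5=S
input #2, a=5, k=4, s=-2: outcomes B1=F, B2=F, B3=E, B4=T, B5=S
input #3, a=3, k=6, s=2: outcomes B1=F, B2=F, B3=S, B4=F, B5=E, B6=T
input #4, a=6, k=4, s=1: outcomes B1=F, B2=F, B3=E, B4=T, B5=S
input #5, a=4, k=5, s=0: outcomes B1=F, B2=F, B3=S, B4=T, B5=E
input #6, a=5, k=3, s=-1: outcomes B1=F, B2=F, B3=E, B4=T, B5=S
input #7, a=5, k=6, s=0: outcomes B1=F, B2=F, B3=E, B4=T, B5=S
input #8, a=3, k=1, s=2: outcomes B1=F, B2=F, B3=S, B4=F, B5=E, B6=F
input #9, a=5, k=3, s=2: outcomes B1=F, B2=F, B3=E, B4=T, B5=S
input #10, a=5, k=5, s=2: outcomes B1=F, B2=F, B3=E, B4=T, B5=S
the full pool covers 10 outcomes: B1=F, B2=F, B3=S, B3=E, B4=T, B4=F, B5=S, B5=E, B6=T, B6=F
every size-1 subset falls short of the 10 outcomes (best: 6/10)
every size-2 subset falls short of the 10 outcomes (best: 9/10)
inputs {1, 3, 8} (size 3) cover everything; no size-3 subset with a lexicographically smaller index list covers all 10
Answer: 1, 3, 8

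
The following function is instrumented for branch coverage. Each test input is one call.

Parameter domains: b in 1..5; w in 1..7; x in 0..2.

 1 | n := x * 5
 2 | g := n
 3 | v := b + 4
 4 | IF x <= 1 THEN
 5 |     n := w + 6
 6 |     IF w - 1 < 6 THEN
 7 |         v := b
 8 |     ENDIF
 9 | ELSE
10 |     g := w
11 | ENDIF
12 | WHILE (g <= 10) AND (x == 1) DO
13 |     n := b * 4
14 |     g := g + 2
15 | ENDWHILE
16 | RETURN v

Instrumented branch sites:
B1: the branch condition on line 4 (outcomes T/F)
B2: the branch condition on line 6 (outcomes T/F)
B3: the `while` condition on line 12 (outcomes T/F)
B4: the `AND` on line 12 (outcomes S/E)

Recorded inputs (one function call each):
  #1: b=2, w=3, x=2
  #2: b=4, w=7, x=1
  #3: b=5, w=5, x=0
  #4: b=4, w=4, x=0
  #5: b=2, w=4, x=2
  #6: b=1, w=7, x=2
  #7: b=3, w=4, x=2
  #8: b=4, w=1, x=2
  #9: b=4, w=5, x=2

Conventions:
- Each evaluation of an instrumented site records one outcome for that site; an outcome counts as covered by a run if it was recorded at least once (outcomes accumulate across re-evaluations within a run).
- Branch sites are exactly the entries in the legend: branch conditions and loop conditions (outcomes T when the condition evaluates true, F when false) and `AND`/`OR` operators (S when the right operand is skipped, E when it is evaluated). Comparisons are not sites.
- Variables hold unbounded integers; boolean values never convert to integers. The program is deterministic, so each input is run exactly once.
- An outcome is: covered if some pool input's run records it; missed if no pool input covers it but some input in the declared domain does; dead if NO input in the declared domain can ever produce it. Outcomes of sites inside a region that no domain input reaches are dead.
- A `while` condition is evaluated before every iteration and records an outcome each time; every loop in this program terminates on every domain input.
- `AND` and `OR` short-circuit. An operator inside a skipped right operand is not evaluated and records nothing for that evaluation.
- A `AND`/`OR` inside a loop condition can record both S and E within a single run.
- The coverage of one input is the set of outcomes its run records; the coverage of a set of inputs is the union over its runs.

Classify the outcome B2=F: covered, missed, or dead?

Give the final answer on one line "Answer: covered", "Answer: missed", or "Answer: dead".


B2=F is recorded by pool input(s) 2 -> covered
Answer: covered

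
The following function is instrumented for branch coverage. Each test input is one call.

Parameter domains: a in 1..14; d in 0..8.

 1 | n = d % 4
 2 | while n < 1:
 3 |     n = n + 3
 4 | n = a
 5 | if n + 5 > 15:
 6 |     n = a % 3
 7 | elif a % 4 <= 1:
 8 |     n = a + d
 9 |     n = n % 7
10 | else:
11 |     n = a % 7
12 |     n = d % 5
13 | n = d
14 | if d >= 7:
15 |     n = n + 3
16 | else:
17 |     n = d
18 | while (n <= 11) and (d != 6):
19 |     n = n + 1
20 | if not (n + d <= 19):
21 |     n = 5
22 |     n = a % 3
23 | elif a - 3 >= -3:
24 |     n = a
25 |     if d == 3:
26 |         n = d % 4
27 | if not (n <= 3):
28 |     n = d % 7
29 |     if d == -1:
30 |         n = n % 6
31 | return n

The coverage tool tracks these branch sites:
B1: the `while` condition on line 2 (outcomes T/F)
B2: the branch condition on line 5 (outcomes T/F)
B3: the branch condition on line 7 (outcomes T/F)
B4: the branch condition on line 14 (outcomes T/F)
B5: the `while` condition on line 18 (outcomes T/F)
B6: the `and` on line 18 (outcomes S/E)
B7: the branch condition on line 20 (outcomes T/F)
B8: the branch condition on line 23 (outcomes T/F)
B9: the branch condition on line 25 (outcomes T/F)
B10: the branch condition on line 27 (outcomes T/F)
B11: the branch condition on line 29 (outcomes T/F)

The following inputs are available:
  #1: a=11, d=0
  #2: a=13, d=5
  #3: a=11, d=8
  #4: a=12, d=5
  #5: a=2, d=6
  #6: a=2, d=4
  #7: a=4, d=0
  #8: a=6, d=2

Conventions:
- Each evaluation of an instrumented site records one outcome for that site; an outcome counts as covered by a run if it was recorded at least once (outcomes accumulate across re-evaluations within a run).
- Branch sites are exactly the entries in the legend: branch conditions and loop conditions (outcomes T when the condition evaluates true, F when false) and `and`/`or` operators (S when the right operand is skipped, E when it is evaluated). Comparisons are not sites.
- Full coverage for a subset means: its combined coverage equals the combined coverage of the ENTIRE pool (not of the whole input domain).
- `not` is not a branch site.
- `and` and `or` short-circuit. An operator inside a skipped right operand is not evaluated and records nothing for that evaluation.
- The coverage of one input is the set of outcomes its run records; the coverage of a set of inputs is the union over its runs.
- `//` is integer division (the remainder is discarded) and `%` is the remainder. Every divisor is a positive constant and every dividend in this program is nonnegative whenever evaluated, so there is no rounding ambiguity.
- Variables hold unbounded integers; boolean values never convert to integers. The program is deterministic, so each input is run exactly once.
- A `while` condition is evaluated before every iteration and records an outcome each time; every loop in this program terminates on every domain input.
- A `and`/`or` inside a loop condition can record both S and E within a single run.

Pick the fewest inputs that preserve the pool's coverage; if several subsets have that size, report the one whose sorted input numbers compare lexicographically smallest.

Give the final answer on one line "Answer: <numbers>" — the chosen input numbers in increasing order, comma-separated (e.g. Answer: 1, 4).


input #1 (a=11, d=0): events B1->T, B1->F, B2->T, B4->F, B6->E, B5->T, B6->E, B5->T, B6->E, B5->T, B6->E, B5->T, B6->E, B5->T, ...; covers B1=T, B1=F, B2=T, B4=F, B5=T, B5=F, B6=S, B6=E, B7=F, B8=T, B9=F, B10=T, B11=F
input #2 (a=13, d=5): events B1->F, B2->T, B4->F, B6->E, B5->T, B6->E, B5->T, B6->E, B5->T, B6->E, B5->T, B6->E, B5->T, B6->E, ...; covers B1=F, B2=T, B4=F, B5=T, B5=F, B6=S, B6=E, B7=F, B8=T, B9=F, B10=T, B11=F
input #3 (a=11, d=8): events B1->T, B1->F, B2->T, B4->T, B6->E, B5->T, B6->S, B5->F, B7->T, B10->F; covers B1=T, B1=F, B2=T, B4=T, B5=T, B5=F, B6=S, B6=E, B7=T, B10=F
input #4 (a=12, d=5): events B1->F, B2->T, B4->F, B6->E, B5->T, B6->E, B5->T, B6->E, B5->T, B6->E, B5->T, B6->E, B5->T, B6->E, ...; covers B1=F, B2=T, B4=F, B5=T, B5=F, B6=S, B6=E, B7=F, B8=T, B9=F, B10=T, B11=F
input #5 (a=2, d=6): events B1->F, B2->F, B3->F, B4->F, B6->E, B5->F, B7->F, B8->T, B9->F, B10->F; covers B1=F, B2=F, B3=F, B4=F, B5=F, B6=E, B7=F, B8=T, B9=F, B10=F
input #6 (a=2, d=4): events B1->T, B1->F, B2->F, B3->F, B4->F, B6->E, B5->T, B6->E, B5->T, B6->E, B5->T, B6->E, B5->T, B6->E, ...; covers B1=T, B1=F, B2=F, B3=F, B4=F, B5=T, B5=F, B6=S, B6=E, B7=F, B8=T, B9=F, B10=F
input #7 (a=4, d=0): events B1->T, B1->F, B2->F, B3->T, B4->F, B6->E, B5->T, B6->E, B5->T, B6->E, B5->T, B6->E, B5->T, B6->E, ...; covers B1=T, B1=F, B2=F, B3=T, B4=F, B5=T, B5=F, B6=S, B6=E, B7=F, B8=T, B9=F, B10=T, B11=F
input #8 (a=6, d=2): events B1->F, B2->F, B3->F, B4->F, B6->E, B5->T, B6->E, B5->T, B6->E, B5->T, B6->E, B5->T, B6->E, B5->T, ...; covers B1=F, B2=F, B3=F, B4=F, B5=T, B5=F, B6=S, B6=E, B7=F, B8=T, B9=F, B10=T, B11=F
pool-wide coverage (19 outcomes): B1=T, B1=F, B2=T, B2=F, B3=T, B3=F, B4=T, B4=F, B5=T, B5=F, B6=S, B6=E, B7=T, B7=F, B8=T, B9=F, B10=T, B10=F, B11=F
size 1 is not enough: best union over all size-1 subsets is 14/19
size 2 is not enough: best union over all size-2 subsets is 18/19
inputs {3, 5, 7} (size 3) cover everything; no size-3 subset with a lexicographically smaller index list covers all 19
Answer: 3, 5, 7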